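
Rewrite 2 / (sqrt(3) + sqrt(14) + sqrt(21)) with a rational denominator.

Group as (sqrt(14) + sqrt(21)) + sqrt(3); multiply by (sqrt(14) + sqrt(21)) - sqrt(3), then rationalise the remaining surd.

(-21*sqrt(2) - 2*sqrt(21) + 5*sqrt(14) + 16*sqrt(3))/38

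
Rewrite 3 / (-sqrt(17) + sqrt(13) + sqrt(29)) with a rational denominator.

(-75*sqrt(17) + 3*sqrt(29) + 99*sqrt(13) + 6*sqrt(6409))/883

Group as (sqrt(13) + sqrt(29)) - sqrt(17); multiply by (sqrt(13) + sqrt(29)) + sqrt(17), then rationalise the remaining surd.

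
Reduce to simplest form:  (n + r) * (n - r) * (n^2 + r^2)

n^4 - r^4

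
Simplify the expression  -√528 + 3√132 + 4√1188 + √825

√528 = 4*√33; 3√132 = 6*√33; 4√1188 = 24*√33; √825 = 5*√33
Combine: (-4 + 6 + 24 + 5)·√33 = 31*√33

31*√33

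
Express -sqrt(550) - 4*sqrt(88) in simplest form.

sqrt(550) = 5*sqrt(22); 4*sqrt(88) = 8*sqrt(22)
Combine: (-5 - 8)·sqrt(22) = -13*sqrt(22)

-13*sqrt(22)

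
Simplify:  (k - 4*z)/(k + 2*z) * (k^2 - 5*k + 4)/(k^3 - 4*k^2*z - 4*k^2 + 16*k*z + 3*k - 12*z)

Factor: k^2 - 5*k + 4 = (k - 1)*(k - 4);  k^3 - 4*k^2*z - 4*k^2 + 16*k*z + 3*k - 12*z = (k - 3)*(k - 1)*(k - 4*z)
Cancel the common factors (k - 4*z), (k - 1).

(k - 4)/(k^2 + 2*k*z - 3*k - 6*z)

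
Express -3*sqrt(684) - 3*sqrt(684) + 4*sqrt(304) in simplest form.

-20*sqrt(19)

3*sqrt(684) = 18*sqrt(19); 3*sqrt(684) = 18*sqrt(19); 4*sqrt(304) = 16*sqrt(19)
Combine: (-18 - 18 + 16)·sqrt(19) = -20*sqrt(19)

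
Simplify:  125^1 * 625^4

5^19

125^1 = 5^3; 625^4 = 5^16
Combine exponents: 5^19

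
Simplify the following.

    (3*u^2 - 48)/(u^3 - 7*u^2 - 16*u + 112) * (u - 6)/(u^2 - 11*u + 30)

3/(u^2 - 12*u + 35)

Factor: 3*u^2 - 48 = 3*(u + 4)*(u - 4);  u^3 - 7*u^2 - 16*u + 112 = (u - 4)*(u + 4)*(u - 7);  u^2 - 11*u + 30 = (u - 6)*(u - 5)
Cancel the common factors (u - 4), (u - 6), (u + 4).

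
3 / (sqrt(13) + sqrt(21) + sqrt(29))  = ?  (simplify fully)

(-6*sqrt(7917) + 15*sqrt(29) + 63*sqrt(21) + 111*sqrt(13))/1067

Group as (sqrt(13) + sqrt(21)) + sqrt(29); multiply by (sqrt(13) + sqrt(21)) - sqrt(29), then rationalise the remaining surd.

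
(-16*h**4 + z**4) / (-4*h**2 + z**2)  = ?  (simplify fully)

Factor z**4 - (2*h)**4 and cancel (-4*h**2 + z**2).

4*h**2 + z**2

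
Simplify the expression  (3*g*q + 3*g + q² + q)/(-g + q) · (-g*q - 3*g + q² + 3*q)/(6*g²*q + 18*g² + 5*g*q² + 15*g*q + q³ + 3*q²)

(q + 1)/(2*g + q)

Factor: 3*g*q + 3*g + q² + q = (3*g + q)·(q + 1);  -g*q - 3*g + q² + 3*q = (-g + q)·(q + 3);  6*g²*q + 18*g² + 5*g*q² + 15*g*q + q³ + 3*q² = (2*g + q)·(q + 3)·(3*g + q)
Cancel the common factors (q + 3), (-g + q), (3*g + q).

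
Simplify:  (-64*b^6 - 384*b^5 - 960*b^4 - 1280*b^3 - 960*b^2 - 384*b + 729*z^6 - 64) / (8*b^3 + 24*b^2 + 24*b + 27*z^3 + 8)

-8*b^3 - 24*b^2 - 24*b + 27*z^3 - 8

-64*b^6 - 384*b^5 - 960*b^4 - 1280*b^3 - 960*b^2 - 384*b + 729*z^6 - 64 factors as (-2*b + 3*z - 2)*(2*b + 3*z + 2)*(4*b^2 - 6*b*z + 8*b + 9*z^2 - 6*z + 4)*(4*b^2 + 6*b*z + 8*b + 9*z^2 + 6*z + 4).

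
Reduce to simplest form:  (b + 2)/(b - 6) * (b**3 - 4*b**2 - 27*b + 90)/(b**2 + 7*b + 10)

Factor: b**3 - 4*b**2 - 27*b + 90 = (b + 5)*(b - 6)*(b - 3);  b**2 + 7*b + 10 = (b + 5)*(b + 2)
Cancel the common factors (b + 5), (b - 6), (b + 2).

b - 3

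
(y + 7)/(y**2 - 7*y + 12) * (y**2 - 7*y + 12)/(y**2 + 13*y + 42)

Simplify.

1/(y + 6)

Factor: y**2 - 7*y + 12 = (y - 3)*(y - 4);  y**2 - 7*y + 12 = (y - 3)*(y - 4);  y**2 + 13*y + 42 = (y + 6)*(y + 7)
Cancel the common factors (y - 3), (y - 4), (y + 7).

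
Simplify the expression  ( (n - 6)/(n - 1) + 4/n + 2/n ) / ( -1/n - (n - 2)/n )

Numerator: (n - 6)/(n - 1) + 4/n + 2/n = (n^2 - 6)/(n^2 - n)
Denominator: -1/n - (n - 2)/n = (-n + 1)/n
Divide: ((n^2 - 6)/(n^2 - n)) · (n/(-n + 1)) = (-n^2 + 6)/(n^2 - 2*n + 1)

(-n^2 + 6)/(n^2 - 2*n + 1)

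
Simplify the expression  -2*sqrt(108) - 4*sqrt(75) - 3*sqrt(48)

-44*sqrt(3)

2*sqrt(108) = 12*sqrt(3); 4*sqrt(75) = 20*sqrt(3); 3*sqrt(48) = 12*sqrt(3)
Combine: (-12 - 20 - 12)·sqrt(3) = -44*sqrt(3)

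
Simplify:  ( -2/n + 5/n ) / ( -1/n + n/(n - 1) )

(3*n - 3)/(n^2 - n + 1)

Numerator: -2/n + 5/n = 3/n
Denominator: -1/n + n/(n - 1) = (n^2 - n + 1)/(n^2 - n)
Divide: (3/n) · ((n^2 - n)/(n^2 - n + 1)) = (3*n - 3)/(n^2 - n + 1)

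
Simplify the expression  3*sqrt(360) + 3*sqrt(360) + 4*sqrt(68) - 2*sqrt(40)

3*sqrt(360) = 18*sqrt(10); 3*sqrt(360) = 18*sqrt(10); 4*sqrt(68) = 8*sqrt(17); 2*sqrt(40) = 4*sqrt(10)

8*sqrt(17) + 32*sqrt(10)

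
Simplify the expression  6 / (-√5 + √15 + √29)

(-78*√5 - 18*√29 + 38*√15 + 20*√87)/73

Group as (√15 + √29) - √5; multiply by (√15 + √29) + √5, then rationalise the remaining surd.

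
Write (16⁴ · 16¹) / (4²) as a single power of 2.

2^16

16⁴ = 2^16; 16¹ = 2^4; 4² = 2^4
Combine exponents: 2^16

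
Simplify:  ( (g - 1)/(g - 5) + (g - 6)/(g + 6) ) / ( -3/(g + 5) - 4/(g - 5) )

Numerator: (g - 1)/(g - 5) + (g - 6)/(g + 6) = (2*g**2 - 6*g + 24)/(g**2 + g - 30)
Denominator: -3/(g + 5) - 4/(g - 5) = (-7*g - 5)/(g**2 - 25)
Divide: ((2*g**2 - 6*g + 24)/(g**2 + g - 30)) · ((g**2 - 25)/(-7*g - 5)) = (-2*g**3 - 4*g**2 + 6*g - 120)/(7*g**2 + 47*g + 30)

(-2*g**3 - 4*g**2 + 6*g - 120)/(7*g**2 + 47*g + 30)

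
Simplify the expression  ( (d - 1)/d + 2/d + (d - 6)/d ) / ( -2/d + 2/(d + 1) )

Numerator: (d - 1)/d + 2/d + (d - 6)/d = (2*d - 5)/d
Denominator: -2/d + 2/(d + 1) = -2/(d^2 + d)
Divide: ((2*d - 5)/d) · (-d^2/2 - d/2) = -d^2 + 3*d/2 + 5/2

-d^2 + 3*d/2 + 5/2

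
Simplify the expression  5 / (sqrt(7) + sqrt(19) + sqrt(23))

(-10*sqrt(3059) + 15*sqrt(23) + 55*sqrt(19) + 175*sqrt(7))/523

Group as (sqrt(7) + sqrt(23)) + sqrt(19); multiply by (sqrt(7) + sqrt(23)) - sqrt(19), then rationalise the remaining surd.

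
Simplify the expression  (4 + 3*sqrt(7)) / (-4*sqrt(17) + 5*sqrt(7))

(-12*sqrt(119) - 105 - 16*sqrt(17) - 20*sqrt(7))/97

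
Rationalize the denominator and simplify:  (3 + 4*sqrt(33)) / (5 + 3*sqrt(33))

(-11*sqrt(33) + 381)/272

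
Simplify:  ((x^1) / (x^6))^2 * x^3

x^(-7)

Inside the bracket: (x^-5)
Raise to the power 2: (x^-10)
Multiply by x^3: add exponents.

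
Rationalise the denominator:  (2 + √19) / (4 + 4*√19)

(√19 + 17)/72

Multiply numerator and denominator by -4*√19 + 4.
Denominator becomes -288; numerator becomes -68 - 4*√19.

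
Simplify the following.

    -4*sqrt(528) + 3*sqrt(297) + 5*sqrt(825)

4*sqrt(528) = 16*sqrt(33); 3*sqrt(297) = 9*sqrt(33); 5*sqrt(825) = 25*sqrt(33)
Combine: (-16 + 9 + 25)·sqrt(33) = 18*sqrt(33)

18*sqrt(33)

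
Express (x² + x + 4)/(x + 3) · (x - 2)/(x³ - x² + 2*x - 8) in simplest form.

1/(x + 3)

Factor: x³ - x² + 2*x - 8 = (x - 2)·(x² + x + 4)
Cancel the common factors (x² + x + 4), (x - 2).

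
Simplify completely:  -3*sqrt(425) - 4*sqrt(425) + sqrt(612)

-29*sqrt(17)

3*sqrt(425) = 15*sqrt(17); 4*sqrt(425) = 20*sqrt(17); sqrt(612) = 6*sqrt(17)
Combine: (-15 - 20 + 6)·sqrt(17) = -29*sqrt(17)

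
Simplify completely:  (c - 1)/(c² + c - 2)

1/(c + 2)

Factor: c² + c - 2 = (c + 2)·(c - 1)
Cancel the common factor (c - 1).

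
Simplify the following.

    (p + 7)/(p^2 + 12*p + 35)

Factor: p^2 + 12*p + 35 = (p + 7)*(p + 5)
Cancel the common factor (p + 7).

1/(p + 5)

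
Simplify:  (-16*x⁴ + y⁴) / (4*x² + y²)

-16*x⁴ + y⁴ factors as -(2*x - y)*(2*x + y)*(4*x² + y²).

-4*x² + y²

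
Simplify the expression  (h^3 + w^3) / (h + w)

h^2 - h*w + w^2

Factor as (a+b)(a^2-ab+b^2) with a=h, b=w.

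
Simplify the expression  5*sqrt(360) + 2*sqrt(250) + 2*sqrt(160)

5*sqrt(360) = 30*sqrt(10); 2*sqrt(250) = 10*sqrt(10); 2*sqrt(160) = 8*sqrt(10)
Combine: (30 + 10 + 8)·sqrt(10) = 48*sqrt(10)

48*sqrt(10)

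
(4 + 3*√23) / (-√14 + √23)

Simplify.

Multiply numerator and denominator by √14 + √23.
Denominator becomes 9; numerator becomes 4*√14 + 4*√23 + 3*√322 + 69.

(4*√14 + 4*√23 + 3*√322 + 69)/9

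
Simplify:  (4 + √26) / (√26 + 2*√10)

(-13 - 2*√26 + 4*√10 + 2*√65)/7

Multiply numerator and denominator by -2*√10 + √26.
Denominator becomes -14; numerator becomes -4*√65 - 8*√10 + 4*√26 + 26.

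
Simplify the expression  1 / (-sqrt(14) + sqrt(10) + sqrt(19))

Group as (sqrt(10) + sqrt(19)) - sqrt(14); multiply by (sqrt(10) + sqrt(19)) + sqrt(14), then rationalise the remaining surd.

(-15*sqrt(14) + 5*sqrt(19) + 23*sqrt(10) + 4*sqrt(665))/535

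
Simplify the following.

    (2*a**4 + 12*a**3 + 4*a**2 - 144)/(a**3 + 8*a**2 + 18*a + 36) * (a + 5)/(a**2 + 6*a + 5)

Factor: 2*a**4 + 12*a**3 + 4*a**2 - 144 = 2*(a**2 + 2*a + 6)*(a - 2)*(a + 6);  a**3 + 8*a**2 + 18*a + 36 = (a + 6)*(a**2 + 2*a + 6);  a**2 + 6*a + 5 = (a + 5)*(a + 1)
Cancel the common factors (a**2 + 2*a + 6), (a + 5), (a + 6).

(2*a - 4)/(a + 1)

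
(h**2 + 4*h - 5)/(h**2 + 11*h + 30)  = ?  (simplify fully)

Factor: h**2 + 4*h - 5 = (h - 1)*(h + 5);  h**2 + 11*h + 30 = (h + 6)*(h + 5)
Cancel the common factor (h + 5).

(h - 1)/(h + 6)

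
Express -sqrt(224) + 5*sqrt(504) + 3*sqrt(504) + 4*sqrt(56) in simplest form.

sqrt(224) = 4*sqrt(14); 5*sqrt(504) = 30*sqrt(14); 3*sqrt(504) = 18*sqrt(14); 4*sqrt(56) = 8*sqrt(14)
Combine: (-4 + 30 + 18 + 8)·sqrt(14) = 52*sqrt(14)

52*sqrt(14)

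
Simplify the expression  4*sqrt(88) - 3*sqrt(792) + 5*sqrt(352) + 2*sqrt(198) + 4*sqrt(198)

28*sqrt(22)

4*sqrt(88) = 8*sqrt(22); 3*sqrt(792) = 18*sqrt(22); 5*sqrt(352) = 20*sqrt(22); 2*sqrt(198) = 6*sqrt(22); 4*sqrt(198) = 12*sqrt(22)
Combine: (8 - 18 + 20 + 6 + 12)·sqrt(22) = 28*sqrt(22)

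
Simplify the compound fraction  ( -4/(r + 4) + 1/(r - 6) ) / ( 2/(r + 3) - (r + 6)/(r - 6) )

(3*r² - 19*r - 84)/(r³ + 11*r² + 58*r + 120)

Numerator: -4/(r + 4) + 1/(r - 6) = (-3*r + 28)/(r² - 2*r - 24)
Denominator: 2/(r + 3) - (r + 6)/(r - 6) = (-r² - 7*r - 30)/(r² - 3*r - 18)
Divide: ((-3*r + 28)/(r² - 2*r - 24)) · ((r² - 3*r - 18)/(-r² - 7*r - 30)) = (3*r² - 19*r - 84)/(r³ + 11*r² + 58*r + 120)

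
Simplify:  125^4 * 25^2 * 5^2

125^4 = 5^12; 25^2 = 5^4; 5^2 = 5^2
Combine exponents: 5^18

5^18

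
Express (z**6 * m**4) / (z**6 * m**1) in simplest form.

Quotient: m**3

m**3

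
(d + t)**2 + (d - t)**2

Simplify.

Binomially expand both and collect terms in d, t.

2*d**2 + 2*t**2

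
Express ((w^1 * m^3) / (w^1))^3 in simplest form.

m^9

Inside the bracket: m^3
Raise to the power 3: m^9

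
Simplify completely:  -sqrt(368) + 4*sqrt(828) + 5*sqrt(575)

sqrt(368) = 4*sqrt(23); 4*sqrt(828) = 24*sqrt(23); 5*sqrt(575) = 25*sqrt(23)
Combine: (-4 + 24 + 25)·sqrt(23) = 45*sqrt(23)

45*sqrt(23)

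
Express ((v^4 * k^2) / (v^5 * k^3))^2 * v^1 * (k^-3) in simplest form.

Inside the bracket: (v^-1) * (k^-1)
Raise to the power 2: (v^-2) * (k^-2)
Multiply by v^1 * (k^-3): add exponents.

1/(k^5*v)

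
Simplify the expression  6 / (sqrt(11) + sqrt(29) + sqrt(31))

Group as (sqrt(11) + sqrt(29)) + sqrt(31); multiply by (sqrt(11) + sqrt(29)) - sqrt(31), then rationalise the remaining surd.

(-12*sqrt(9889) + 54*sqrt(31) + 78*sqrt(29) + 294*sqrt(11))/1195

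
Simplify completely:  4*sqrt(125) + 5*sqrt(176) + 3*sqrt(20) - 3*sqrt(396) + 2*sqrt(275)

12*sqrt(11) + 26*sqrt(5)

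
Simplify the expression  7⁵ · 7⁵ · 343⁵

7^25

7⁵ = 7^5; 7⁵ = 7^5; 343⁵ = 7^15
Combine exponents: 7^25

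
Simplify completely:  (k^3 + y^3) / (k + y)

k^2 - k*y + y^2

Apply the sum-of-cubes factorisation and cancel (k + y).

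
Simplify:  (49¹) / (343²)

7^(-4)

49¹ = 7^2; 343² = 7^6
Combine exponents: 7^(-4)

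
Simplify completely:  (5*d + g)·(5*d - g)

25*d² - g²

(5*d)^2 - (g)^2 = 25*d² - g².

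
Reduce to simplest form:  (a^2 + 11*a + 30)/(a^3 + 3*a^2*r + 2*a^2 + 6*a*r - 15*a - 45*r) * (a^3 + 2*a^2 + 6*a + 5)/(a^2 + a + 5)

(a^2 + 7*a + 6)/(a^2 + 3*a*r - 3*a - 9*r)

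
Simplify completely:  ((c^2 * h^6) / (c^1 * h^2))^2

Inside the bracket: c^1 * h^4
Raise to the power 2: c^2 * h^8

c^2*h^8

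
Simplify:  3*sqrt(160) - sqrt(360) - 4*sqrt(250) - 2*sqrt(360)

-26*sqrt(10)

3*sqrt(160) = 12*sqrt(10); sqrt(360) = 6*sqrt(10); 4*sqrt(250) = 20*sqrt(10); 2*sqrt(360) = 12*sqrt(10)
Combine: (12 - 6 - 20 - 12)·sqrt(10) = -26*sqrt(10)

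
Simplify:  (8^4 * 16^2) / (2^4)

2^16

8^4 = 2^12; 16^2 = 2^8; 2^4 = 2^4
Combine exponents: 2^16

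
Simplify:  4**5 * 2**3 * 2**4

2**17

4**5 = 2**10; 2**3 = 2**3; 2**4 = 2**4
Combine exponents: 2**17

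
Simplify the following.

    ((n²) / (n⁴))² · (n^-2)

Inside the bracket: (n^-2)
Raise to the power 2: (n^-4)
Multiply by (n^-2): add exponents.

n^(-6)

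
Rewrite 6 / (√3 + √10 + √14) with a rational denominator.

Group as (√10 + √14) + √3; multiply by (√10 + √14) - √3, then rationalise the remaining surd.

(-24*√105 - 6*√14 + 42*√10 + 126*√3)/119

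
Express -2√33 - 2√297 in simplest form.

2√33 = 2*√33; 2√297 = 6*√33
Combine: (-2 - 6)·√33 = -8*√33

-8*√33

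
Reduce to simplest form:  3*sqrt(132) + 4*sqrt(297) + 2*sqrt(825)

28*sqrt(33)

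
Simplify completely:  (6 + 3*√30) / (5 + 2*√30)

(-3*√30 + 150)/95

Multiply numerator and denominator by -2*√30 + 5.
Denominator becomes -95; numerator becomes -150 + 3*√30.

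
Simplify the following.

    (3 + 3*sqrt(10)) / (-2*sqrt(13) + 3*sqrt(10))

(6*sqrt(13) + 9*sqrt(10) + 6*sqrt(130) + 90)/38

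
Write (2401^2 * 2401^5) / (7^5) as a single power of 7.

2401^2 = 7^8; 2401^5 = 7^20; 7^5 = 7^5
Combine exponents: 7^23

7^23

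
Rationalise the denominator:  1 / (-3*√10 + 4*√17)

(3*√10 + 4*√17)/182

Multiply numerator and denominator by 3*√10 + 4*√17.
Denominator becomes 182; numerator becomes 3*√10 + 4*√17.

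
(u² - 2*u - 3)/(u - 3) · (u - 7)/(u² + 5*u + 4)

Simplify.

(u - 7)/(u + 4)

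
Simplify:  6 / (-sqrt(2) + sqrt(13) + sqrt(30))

Group as (sqrt(13) + sqrt(30)) - sqrt(2); multiply by (sqrt(13) + sqrt(30)) + sqrt(2), then rationalise the remaining surd.

(-114*sqrt(13) - 24*sqrt(195) + 246*sqrt(2) + 90*sqrt(30))/121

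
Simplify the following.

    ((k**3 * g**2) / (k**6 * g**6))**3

1/(g**12*k**9)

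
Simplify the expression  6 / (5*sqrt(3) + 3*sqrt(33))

(-5*sqrt(3) + 3*sqrt(33))/37

Multiply numerator and denominator by -3*sqrt(33) + 5*sqrt(3).
Denominator becomes -222; numerator becomes -18*sqrt(33) + 30*sqrt(3).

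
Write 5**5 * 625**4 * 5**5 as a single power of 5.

5**5 = 5**5; 625**4 = 5**16; 5**5 = 5**5
Combine exponents: 5**26

5**26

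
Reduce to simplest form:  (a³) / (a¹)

a²

Quotient: a²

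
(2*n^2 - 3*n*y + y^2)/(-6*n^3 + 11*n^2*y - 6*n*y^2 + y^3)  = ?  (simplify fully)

Factor: 2*n^2 - 3*n*y + y^2 = (-2*n + y)*(-n + y);  -6*n^3 + 11*n^2*y - 6*n*y^2 + y^3 = (-2*n + y)*(-n + y)*(-3*n + y)
Cancel the common factors (-n + y), (-2*n + y).

1/(-3*n + y)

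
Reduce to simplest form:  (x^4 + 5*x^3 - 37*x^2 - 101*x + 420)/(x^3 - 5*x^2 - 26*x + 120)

Factor: x^4 + 5*x^3 - 37*x^2 - 101*x + 420 = (x - 3)*(x + 7)*(x + 5)*(x - 4);  x^3 - 5*x^2 - 26*x + 120 = (x - 6)*(x - 4)*(x + 5)
Cancel the common factors (x + 5), (x - 4).

(x^2 + 4*x - 21)/(x - 6)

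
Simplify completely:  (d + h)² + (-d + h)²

2*d² + 2*h²

Write as f(h,d) + f(h,-d) and expand.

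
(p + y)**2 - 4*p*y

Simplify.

Expand the square and combine the 4*p*y term.

(p - y)**2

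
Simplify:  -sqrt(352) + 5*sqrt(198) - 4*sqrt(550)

sqrt(352) = 4*sqrt(22); 5*sqrt(198) = 15*sqrt(22); 4*sqrt(550) = 20*sqrt(22)
Combine: (-4 + 15 - 20)·sqrt(22) = -9*sqrt(22)

-9*sqrt(22)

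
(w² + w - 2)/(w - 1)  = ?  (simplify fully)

w + 2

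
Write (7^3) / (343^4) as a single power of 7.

7^3 = 7^3; 343^4 = 7^12
Combine exponents: 7^(-9)

7^(-9)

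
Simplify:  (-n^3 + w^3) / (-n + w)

n^2 + n*w + w^2

Factor as (a-b)(a^2+ab+b^2) with a=w, b=n.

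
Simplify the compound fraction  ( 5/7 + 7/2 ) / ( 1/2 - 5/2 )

-59/28

Numerator: 5/7 + 7/2 = 59/14
Denominator: 1/2 - 5/2 = -2
Divide: (59/14) · (-1/2) = -59/28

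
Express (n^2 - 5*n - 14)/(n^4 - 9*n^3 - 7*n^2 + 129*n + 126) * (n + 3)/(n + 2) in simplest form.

Factor: n^2 - 5*n - 14 = (n + 2)*(n - 7);  n^4 - 9*n^3 - 7*n^2 + 129*n + 126 = (n - 7)*(n + 3)*(n + 1)*(n - 6)
Cancel the common factors (n - 7), (n + 2), (n + 3).

1/(n^2 - 5*n - 6)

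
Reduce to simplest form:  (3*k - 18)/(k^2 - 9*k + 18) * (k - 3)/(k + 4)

3/(k + 4)

Factor: 3*k - 18 = 3*(k - 6);  k^2 - 9*k + 18 = (k - 6)*(k - 3)
Cancel the common factors (k - 6), (k - 3).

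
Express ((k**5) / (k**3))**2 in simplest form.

k**4

Inside the bracket: k**2
Raise to the power 2: k**4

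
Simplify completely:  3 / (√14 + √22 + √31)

(-12*√2387 + 15*√31 + 69*√22 + 117*√14)/1207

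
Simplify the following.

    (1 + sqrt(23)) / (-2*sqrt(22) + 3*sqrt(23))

Multiply numerator and denominator by 2*sqrt(22) + 3*sqrt(23).
Denominator becomes 119; numerator becomes 2*sqrt(22) + 3*sqrt(23) + 2*sqrt(506) + 69.

(2*sqrt(22) + 3*sqrt(23) + 2*sqrt(506) + 69)/119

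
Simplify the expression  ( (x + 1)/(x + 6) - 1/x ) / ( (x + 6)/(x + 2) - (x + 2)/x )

Numerator: (x + 1)/(x + 6) - 1/x = (x^2 - 6)/(x^2 + 6*x)
Denominator: (x + 6)/(x + 2) - (x + 2)/x = (2*x - 4)/(x^2 + 2*x)
Divide: ((x^2 - 6)/(x^2 + 6*x)) · ((x^2 + 2*x)/(2*x - 4)) = (x^3 + 2*x^2 - 6*x - 12)/(2*x^2 + 8*x - 24)

(x^3 + 2*x^2 - 6*x - 12)/(2*x^2 + 8*x - 24)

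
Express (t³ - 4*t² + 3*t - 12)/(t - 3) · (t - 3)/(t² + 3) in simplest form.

t - 4

Factor: t³ - 4*t² + 3*t - 12 = (t - 4)·(t² + 3)
Cancel the common factors (t² + 3), (t - 3).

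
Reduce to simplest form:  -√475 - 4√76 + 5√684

17*√19

√475 = 5*√19; 4√76 = 8*√19; 5√684 = 30*√19
Combine: (-5 - 8 + 30)·√19 = 17*√19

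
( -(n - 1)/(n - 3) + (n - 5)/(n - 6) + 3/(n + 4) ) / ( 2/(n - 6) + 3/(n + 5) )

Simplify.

Numerator: -(n - 1)/(n - 3) + (n - 5)/(n - 6) + 3/(n + 4) = (2*n**2 - 22*n + 90)/(n**3 - 5*n**2 - 18*n + 72)
Denominator: 2/(n - 6) + 3/(n + 5) = (5*n - 8)/(n**2 - n - 30)
Divide: ((2*n**2 - 22*n + 90)/(n**3 - 5*n**2 - 18*n + 72)) · ((n**2 - n - 30)/(5*n - 8)) = (2*n**3 - 12*n**2 - 20*n + 450)/(5*n**3 - 3*n**2 - 68*n + 96)

(2*n**3 - 12*n**2 - 20*n + 450)/(5*n**3 - 3*n**2 - 68*n + 96)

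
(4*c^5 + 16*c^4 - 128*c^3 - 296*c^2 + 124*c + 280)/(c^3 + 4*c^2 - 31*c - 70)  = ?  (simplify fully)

4*c^2 - 4

Factor: 4*c^5 + 16*c^4 - 128*c^3 - 296*c^2 + 124*c + 280 = 4*(c + 7)*(c + 2)*(c - 5)*(c - 1)*(c + 1);  c^3 + 4*c^2 - 31*c - 70 = (c - 5)*(c + 7)*(c + 2)
Cancel the common factors (c - 5), (c + 7), (c + 2).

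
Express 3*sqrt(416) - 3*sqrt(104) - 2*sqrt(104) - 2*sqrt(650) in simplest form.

3*sqrt(416) = 12*sqrt(26); 3*sqrt(104) = 6*sqrt(26); 2*sqrt(104) = 4*sqrt(26); 2*sqrt(650) = 10*sqrt(26)
Combine: (12 - 6 - 4 - 10)·sqrt(26) = -8*sqrt(26)

-8*sqrt(26)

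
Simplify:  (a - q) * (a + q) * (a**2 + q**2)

a**4 - q**4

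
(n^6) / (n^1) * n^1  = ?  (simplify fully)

n^6

Quotient: n^5
Multiply by n^1: add exponents.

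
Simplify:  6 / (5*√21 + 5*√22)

Multiply numerator and denominator by -5*√22 + 5*√21.
Denominator becomes -25; numerator becomes -30*√22 + 30*√21.

(-6*√21 + 6*√22)/5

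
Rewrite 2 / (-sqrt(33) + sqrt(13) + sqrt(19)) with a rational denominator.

(2*sqrt(33) + 54*sqrt(19) + 78*sqrt(13) + 4*sqrt(8151))/987

Group as (sqrt(13) + sqrt(19)) - sqrt(33); multiply by (sqrt(13) + sqrt(19)) + sqrt(33), then rationalise the remaining surd.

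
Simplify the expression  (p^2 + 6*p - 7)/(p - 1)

Factor: p^2 + 6*p - 7 = (p - 1)*(p + 7)
Cancel the common factor (p - 1).

p + 7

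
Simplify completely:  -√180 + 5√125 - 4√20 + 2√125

21*√5

√180 = 6*√5; 5√125 = 25*√5; 4√20 = 8*√5; 2√125 = 10*√5
Combine: (-6 + 25 - 8 + 10)·√5 = 21*√5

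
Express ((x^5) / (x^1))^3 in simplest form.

Inside the bracket: x^4
Raise to the power 3: x^12

x^12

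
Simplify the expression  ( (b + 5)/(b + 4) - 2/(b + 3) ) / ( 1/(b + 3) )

Numerator: (b + 5)/(b + 4) - 2/(b + 3) = (b^2 + 6*b + 7)/(b^2 + 7*b + 12)
Denominator: 1/(b + 3) = 1/(b + 3)
Divide: ((b^2 + 6*b + 7)/(b^2 + 7*b + 12)) · (b + 3) = (b^2 + 6*b + 7)/(b + 4)

(b^2 + 6*b + 7)/(b + 4)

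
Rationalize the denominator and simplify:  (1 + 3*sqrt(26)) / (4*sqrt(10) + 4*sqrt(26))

(-6*sqrt(65) - sqrt(10) + sqrt(26) + 78)/64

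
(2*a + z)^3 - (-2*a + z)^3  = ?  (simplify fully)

Only the odd-power cross terms survive.

16*a^3 + 12*a*z^2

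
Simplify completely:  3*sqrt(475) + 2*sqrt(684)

27*sqrt(19)

3*sqrt(475) = 15*sqrt(19); 2*sqrt(684) = 12*sqrt(19)
Combine: (15 + 12)·sqrt(19) = 27*sqrt(19)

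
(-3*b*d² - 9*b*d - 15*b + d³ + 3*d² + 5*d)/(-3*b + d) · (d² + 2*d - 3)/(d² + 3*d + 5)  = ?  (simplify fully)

d² + 2*d - 3

Factor: -3*b*d² - 9*b*d - 15*b + d³ + 3*d² + 5*d = (-3*b + d)·(d² + 3*d + 5);  d² + 2*d - 3 = (d - 1)·(d + 3)
Cancel the common factors (d² + 3*d + 5), (-3*b + d).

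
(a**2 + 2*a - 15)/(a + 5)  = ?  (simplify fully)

a - 3

Factor: a**2 + 2*a - 15 = (a - 3)*(a + 5)
Cancel the common factor (a + 5).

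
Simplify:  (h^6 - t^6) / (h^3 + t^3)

h^3 - t^3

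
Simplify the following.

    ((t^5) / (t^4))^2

t^2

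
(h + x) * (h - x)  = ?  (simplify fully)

h^2 - x^2

Pair the conjugate factors: (h+x)(h-x) = h^2 - x^2.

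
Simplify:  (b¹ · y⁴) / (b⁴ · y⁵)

Quotient: (b^-3) · (y^-1)

1/(b³*y)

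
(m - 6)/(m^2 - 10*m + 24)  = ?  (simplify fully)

Factor: m^2 - 10*m + 24 = (m - 4)*(m - 6)
Cancel the common factor (m - 6).

1/(m - 4)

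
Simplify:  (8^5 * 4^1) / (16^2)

2^9

8^5 = 2^15; 4^1 = 2^2; 16^2 = 2^8
Combine exponents: 2^9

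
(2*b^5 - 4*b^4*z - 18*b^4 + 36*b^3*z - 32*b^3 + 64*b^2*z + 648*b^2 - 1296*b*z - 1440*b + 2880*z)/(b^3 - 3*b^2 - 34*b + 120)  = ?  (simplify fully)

Factor: 2*b^5 - 4*b^4*z - 18*b^4 + 36*b^3*z - 32*b^3 + 64*b^2*z + 648*b^2 - 1296*b*z - 1440*b + 2880*z = 2*(b + 6)*(b - 2*z)*(b - 4)*(b - 5)*(b - 6);  b^3 - 3*b^2 - 34*b + 120 = (b + 6)*(b - 4)*(b - 5)
Cancel the common factors (b + 6), (b - 4), (b - 5).

2*b^2 - 4*b*z - 12*b + 24*z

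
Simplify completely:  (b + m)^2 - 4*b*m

Expanding gives b^2 - 2*b*m + m^2, a perfect square.

(b - m)^2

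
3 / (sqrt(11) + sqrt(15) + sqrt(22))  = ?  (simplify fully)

(-33*sqrt(30) + 6*sqrt(22) + 27*sqrt(15) + 39*sqrt(11))/322

Group as (sqrt(15) + sqrt(22)) + sqrt(11); multiply by (sqrt(15) + sqrt(22)) - sqrt(11), then rationalise the remaining surd.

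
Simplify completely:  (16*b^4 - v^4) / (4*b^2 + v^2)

Difference of fourth powers: factor out (4*b^2 + v^2).

4*b^2 - v^2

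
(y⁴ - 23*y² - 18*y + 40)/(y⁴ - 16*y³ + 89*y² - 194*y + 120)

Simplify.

(y² + 6*y + 8)/(y² - 10*y + 24)

Factor: y⁴ - 23*y² - 18*y + 40 = (y - 5)·(y - 1)·(y + 2)·(y + 4);  y⁴ - 16*y³ + 89*y² - 194*y + 120 = (y - 5)·(y - 4)·(y - 6)·(y - 1)
Cancel the common factors (y - 1), (y - 5).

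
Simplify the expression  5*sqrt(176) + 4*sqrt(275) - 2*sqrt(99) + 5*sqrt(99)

5*sqrt(176) = 20*sqrt(11); 4*sqrt(275) = 20*sqrt(11); 2*sqrt(99) = 6*sqrt(11); 5*sqrt(99) = 15*sqrt(11)
Combine: (20 + 20 - 6 + 15)·sqrt(11) = 49*sqrt(11)

49*sqrt(11)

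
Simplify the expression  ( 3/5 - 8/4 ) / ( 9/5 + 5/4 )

-28/61

Numerator: 3/5 - 8/4 = -7/5
Denominator: 9/5 + 5/4 = 61/20
Divide: (-7/5) · (20/61) = -28/61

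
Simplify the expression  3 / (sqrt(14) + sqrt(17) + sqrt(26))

Group as (sqrt(14) + sqrt(26)) + sqrt(17); multiply by (sqrt(14) + sqrt(26)) - sqrt(17), then rationalise the remaining surd.

(-4*sqrt(1547) + 5*sqrt(26) + 23*sqrt(17) + 29*sqrt(14))/309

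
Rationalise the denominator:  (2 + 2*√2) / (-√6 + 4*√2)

(√6 + 2*√3 + 4*√2 + 8)/13

Multiply numerator and denominator by √6 + 4*√2.
Denominator becomes 26; numerator becomes 2*√6 + 4*√3 + 8*√2 + 16.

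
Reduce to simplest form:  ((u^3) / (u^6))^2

Inside the bracket: (u^-3)
Raise to the power 2: (u^-6)

u^(-6)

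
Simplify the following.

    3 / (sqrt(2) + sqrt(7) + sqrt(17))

Group as (sqrt(2) + sqrt(17)) + sqrt(7); multiply by (sqrt(2) + sqrt(17)) - sqrt(7), then rationalise the remaining surd.

(-18*sqrt(7) - 33*sqrt(2) + 3*sqrt(238) + 12*sqrt(17))/4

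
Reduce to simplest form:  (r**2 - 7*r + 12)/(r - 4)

Factor: r**2 - 7*r + 12 = (r - 4)*(r - 3)
Cancel the common factor (r - 4).

r - 3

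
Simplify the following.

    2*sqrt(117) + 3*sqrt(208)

2*sqrt(117) = 6*sqrt(13); 3*sqrt(208) = 12*sqrt(13)
Combine: (6 + 12)·sqrt(13) = 18*sqrt(13)

18*sqrt(13)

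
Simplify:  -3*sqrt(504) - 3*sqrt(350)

-33*sqrt(14)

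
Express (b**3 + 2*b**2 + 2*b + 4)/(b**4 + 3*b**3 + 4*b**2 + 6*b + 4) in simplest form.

Factor: b**3 + 2*b**2 + 2*b + 4 = (b**2 + 2)*(b + 2);  b**4 + 3*b**3 + 4*b**2 + 6*b + 4 = (b + 1)*(b + 2)*(b**2 + 2)
Cancel the common factors (b**2 + 2), (b + 2).

1/(b + 1)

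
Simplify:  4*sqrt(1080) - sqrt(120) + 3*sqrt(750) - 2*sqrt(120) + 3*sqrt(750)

48*sqrt(30)

4*sqrt(1080) = 24*sqrt(30); sqrt(120) = 2*sqrt(30); 3*sqrt(750) = 15*sqrt(30); 2*sqrt(120) = 4*sqrt(30); 3*sqrt(750) = 15*sqrt(30)
Combine: (24 - 2 + 15 - 4 + 15)·sqrt(30) = 48*sqrt(30)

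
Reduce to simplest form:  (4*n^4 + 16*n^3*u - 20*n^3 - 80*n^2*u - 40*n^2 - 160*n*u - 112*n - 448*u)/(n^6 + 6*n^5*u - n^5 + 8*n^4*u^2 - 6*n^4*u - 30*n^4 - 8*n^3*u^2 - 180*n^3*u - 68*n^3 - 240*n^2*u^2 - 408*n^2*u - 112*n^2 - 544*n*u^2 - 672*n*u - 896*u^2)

4/(n^2 + 2*n*u + 4*n + 8*u)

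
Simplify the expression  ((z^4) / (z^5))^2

Inside the bracket: (z^-1)
Raise to the power 2: (z^-2)

z^(-2)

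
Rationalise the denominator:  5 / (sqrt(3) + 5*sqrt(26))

Multiply numerator and denominator by -sqrt(3) + 5*sqrt(26).
Denominator becomes 647; numerator becomes -5*sqrt(3) + 25*sqrt(26).

(-5*sqrt(3) + 25*sqrt(26))/647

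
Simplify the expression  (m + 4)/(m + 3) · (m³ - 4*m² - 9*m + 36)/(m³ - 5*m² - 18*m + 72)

Factor: m³ - 4*m² - 9*m + 36 = (m + 3)·(m - 3)·(m - 4);  m³ - 5*m² - 18*m + 72 = (m - 3)·(m - 6)·(m + 4)
Cancel the common factors (m + 4), (m + 3), (m - 3).

(m - 4)/(m - 6)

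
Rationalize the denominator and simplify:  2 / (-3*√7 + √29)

Multiply numerator and denominator by √29 + 3*√7.
Denominator becomes -34; numerator becomes 2*√29 + 6*√7.

(-3*√7 - √29)/17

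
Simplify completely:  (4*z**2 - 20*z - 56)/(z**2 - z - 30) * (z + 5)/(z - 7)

(4*z + 8)/(z - 6)

Factor: 4*z**2 - 20*z - 56 = 4*(z - 7)*(z + 2);  z**2 - z - 30 = (z - 6)*(z + 5)
Cancel the common factors (z + 5), (z - 7).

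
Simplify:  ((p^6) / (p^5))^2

Inside the bracket: p^1
Raise to the power 2: p^2

p^2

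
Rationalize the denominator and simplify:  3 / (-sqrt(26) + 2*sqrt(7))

(3*sqrt(26) + 6*sqrt(7))/2

Multiply numerator and denominator by sqrt(26) + 2*sqrt(7).
Denominator becomes 2; numerator becomes 3*sqrt(26) + 6*sqrt(7).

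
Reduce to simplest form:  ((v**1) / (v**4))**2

Inside the bracket: (v**-3)
Raise to the power 2: (v**-6)

v**(-6)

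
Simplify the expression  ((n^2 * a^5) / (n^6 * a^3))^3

Inside the bracket: (n^-4) * a^2
Raise to the power 3: (n^-12) * a^6

a^6/n^12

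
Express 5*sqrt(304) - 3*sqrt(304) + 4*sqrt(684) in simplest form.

32*sqrt(19)

5*sqrt(304) = 20*sqrt(19); 3*sqrt(304) = 12*sqrt(19); 4*sqrt(684) = 24*sqrt(19)
Combine: (20 - 12 + 24)·sqrt(19) = 32*sqrt(19)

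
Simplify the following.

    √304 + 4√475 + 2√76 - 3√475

13*√19

√304 = 4*√19; 4√475 = 20*√19; 2√76 = 4*√19; 3√475 = 15*√19
Combine: (4 + 20 + 4 - 15)·√19 = 13*√19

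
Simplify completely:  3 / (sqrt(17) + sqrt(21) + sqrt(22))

Group as (sqrt(17) + sqrt(22)) + sqrt(21); multiply by (sqrt(17) + sqrt(22)) - sqrt(21), then rationalise the remaining surd.

(-3*sqrt(7854) + 24*sqrt(22) + 27*sqrt(21) + 39*sqrt(17))/586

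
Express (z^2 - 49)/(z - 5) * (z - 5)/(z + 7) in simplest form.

Factor: z^2 - 49 = (z + 7)*(z - 7)
Cancel the common factors (z + 7), (z - 5).

z - 7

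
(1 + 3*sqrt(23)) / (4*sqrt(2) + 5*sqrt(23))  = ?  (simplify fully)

Multiply numerator and denominator by -4*sqrt(2) + 5*sqrt(23).
Denominator becomes 543; numerator becomes -12*sqrt(46) - 4*sqrt(2) + 5*sqrt(23) + 345.

(-12*sqrt(46) - 4*sqrt(2) + 5*sqrt(23) + 345)/543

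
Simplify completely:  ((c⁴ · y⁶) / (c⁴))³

y^18

Inside the bracket: y⁶
Raise to the power 3: y^18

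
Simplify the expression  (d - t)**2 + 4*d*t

Expand the square and combine the 4*d*t term.

(d + t)**2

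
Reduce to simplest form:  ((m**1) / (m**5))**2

Inside the bracket: (m**-4)
Raise to the power 2: (m**-8)

m**(-8)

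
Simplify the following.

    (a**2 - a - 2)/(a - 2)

Factor: a**2 - a - 2 = (a - 2)*(a + 1)
Cancel the common factor (a - 2).

a + 1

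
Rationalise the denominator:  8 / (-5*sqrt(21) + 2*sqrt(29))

Multiply numerator and denominator by 2*sqrt(29) + 5*sqrt(21).
Denominator becomes -409; numerator becomes 16*sqrt(29) + 40*sqrt(21).

(-40*sqrt(21) - 16*sqrt(29))/409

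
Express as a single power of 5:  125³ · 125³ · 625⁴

5^34

125³ = 5^9; 125³ = 5^9; 625⁴ = 5^16
Combine exponents: 5^34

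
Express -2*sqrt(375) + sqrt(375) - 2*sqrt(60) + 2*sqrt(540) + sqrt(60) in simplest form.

2*sqrt(375) = 10*sqrt(15); sqrt(375) = 5*sqrt(15); 2*sqrt(60) = 4*sqrt(15); 2*sqrt(540) = 12*sqrt(15); sqrt(60) = 2*sqrt(15)
Combine: (-10 + 5 - 4 + 12 + 2)·sqrt(15) = 5*sqrt(15)

5*sqrt(15)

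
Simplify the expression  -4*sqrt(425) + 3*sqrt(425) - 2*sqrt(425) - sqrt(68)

-17*sqrt(17)

4*sqrt(425) = 20*sqrt(17); 3*sqrt(425) = 15*sqrt(17); 2*sqrt(425) = 10*sqrt(17); sqrt(68) = 2*sqrt(17)
Combine: (-20 + 15 - 10 - 2)·sqrt(17) = -17*sqrt(17)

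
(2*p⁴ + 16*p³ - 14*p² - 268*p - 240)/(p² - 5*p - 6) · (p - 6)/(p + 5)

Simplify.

2*p² + 4*p - 48

Factor: 2*p⁴ + 16*p³ - 14*p² - 268*p - 240 = 2·(p + 5)·(p + 6)·(p + 1)·(p - 4);  p² - 5*p - 6 = (p - 6)·(p + 1)
Cancel the common factors (p - 6), (p + 1), (p + 5).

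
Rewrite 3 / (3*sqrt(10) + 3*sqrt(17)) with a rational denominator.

(-sqrt(10) + sqrt(17))/7

Multiply numerator and denominator by -3*sqrt(10) + 3*sqrt(17).
Denominator becomes 63; numerator becomes -9*sqrt(10) + 9*sqrt(17).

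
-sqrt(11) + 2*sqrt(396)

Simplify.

11*sqrt(11)

sqrt(11) = sqrt(11); 2*sqrt(396) = 12*sqrt(11)
Combine: (-1 + 12)·sqrt(11) = 11*sqrt(11)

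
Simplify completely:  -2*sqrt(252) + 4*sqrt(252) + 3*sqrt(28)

18*sqrt(7)

2*sqrt(252) = 12*sqrt(7); 4*sqrt(252) = 24*sqrt(7); 3*sqrt(28) = 6*sqrt(7)
Combine: (-12 + 24 + 6)·sqrt(7) = 18*sqrt(7)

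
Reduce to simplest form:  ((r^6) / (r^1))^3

r^15

Inside the bracket: r^5
Raise to the power 3: r^15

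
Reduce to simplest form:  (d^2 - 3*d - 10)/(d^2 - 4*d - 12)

(d - 5)/(d - 6)

Factor: d^2 - 3*d - 10 = (d + 2)*(d - 5);  d^2 - 4*d - 12 = (d + 2)*(d - 6)
Cancel the common factor (d + 2).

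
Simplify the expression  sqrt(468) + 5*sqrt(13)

11*sqrt(13)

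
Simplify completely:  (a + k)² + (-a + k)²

2*a² + 2*k²

Binomially expand both and collect terms in k, a.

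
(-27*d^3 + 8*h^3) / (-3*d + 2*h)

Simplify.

9*d^2 + 6*d*h + 4*h^2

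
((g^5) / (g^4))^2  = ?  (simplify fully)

Inside the bracket: g^1
Raise to the power 2: g^2

g^2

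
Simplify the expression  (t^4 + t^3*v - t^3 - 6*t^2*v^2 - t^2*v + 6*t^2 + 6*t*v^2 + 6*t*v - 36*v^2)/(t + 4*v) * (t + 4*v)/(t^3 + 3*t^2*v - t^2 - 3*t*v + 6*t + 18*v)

t - 2*v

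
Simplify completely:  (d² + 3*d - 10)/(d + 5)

Factor: d² + 3*d - 10 = (d + 5)·(d - 2)
Cancel the common factor (d + 5).

d - 2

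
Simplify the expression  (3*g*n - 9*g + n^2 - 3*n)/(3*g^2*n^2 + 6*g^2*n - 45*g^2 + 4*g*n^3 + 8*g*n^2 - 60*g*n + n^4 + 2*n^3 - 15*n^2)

Factor: 3*g*n - 9*g + n^2 - 3*n = (3*g + n)*(n - 3);  3*g^2*n^2 + 6*g^2*n - 45*g^2 + 4*g*n^3 + 8*g*n^2 - 60*g*n + n^4 + 2*n^3 - 15*n^2 = (n - 3)*(g + n)*(3*g + n)*(n + 5)
Cancel the common factors (n - 3), (3*g + n).

1/(g*n + 5*g + n^2 + 5*n)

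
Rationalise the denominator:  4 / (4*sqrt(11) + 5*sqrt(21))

(-16*sqrt(11) + 20*sqrt(21))/349

Multiply numerator and denominator by -5*sqrt(21) + 4*sqrt(11).
Denominator becomes -349; numerator becomes -20*sqrt(21) + 16*sqrt(11).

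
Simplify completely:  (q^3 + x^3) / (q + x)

q^2 - q*x + x^2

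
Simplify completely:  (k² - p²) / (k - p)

k + p

Difference of squares: factor out (k - p).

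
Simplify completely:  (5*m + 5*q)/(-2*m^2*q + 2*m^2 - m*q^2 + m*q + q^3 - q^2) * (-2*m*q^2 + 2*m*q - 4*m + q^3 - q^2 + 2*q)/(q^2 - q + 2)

Factor: 5*m + 5*q = 5*(m + q);  -2*m^2*q + 2*m^2 - m*q^2 + m*q + q^3 - q^2 = (m + q)*(q - 1)*(-2*m + q);  -2*m*q^2 + 2*m*q - 4*m + q^3 - q^2 + 2*q = (-2*m + q)*(q^2 - q + 2)
Cancel the common factors (q^2 - q + 2), (-2*m + q), (m + q).

5/(q - 1)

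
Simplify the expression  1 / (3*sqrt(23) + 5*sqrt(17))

Multiply numerator and denominator by -3*sqrt(23) + 5*sqrt(17).
Denominator becomes 218; numerator becomes -3*sqrt(23) + 5*sqrt(17).

(-3*sqrt(23) + 5*sqrt(17))/218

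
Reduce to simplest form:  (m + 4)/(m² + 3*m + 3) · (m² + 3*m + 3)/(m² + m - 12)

Factor: m² + m - 12 = (m + 4)·(m - 3)
Cancel the common factors (m² + 3*m + 3), (m + 4).

1/(m - 3)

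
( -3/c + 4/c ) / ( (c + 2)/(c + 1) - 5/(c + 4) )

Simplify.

Numerator: -3/c + 4/c = 1/c
Denominator: (c + 2)/(c + 1) - 5/(c + 4) = (c^2 + c + 3)/(c^2 + 5*c + 4)
Divide: (1/c) · ((c^2 + 5*c + 4)/(c^2 + c + 3)) = (c^2 + 5*c + 4)/(c^3 + c^2 + 3*c)

(c^2 + 5*c + 4)/(c^3 + c^2 + 3*c)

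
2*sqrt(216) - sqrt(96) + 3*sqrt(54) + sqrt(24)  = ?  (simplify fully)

19*sqrt(6)

2*sqrt(216) = 12*sqrt(6); sqrt(96) = 4*sqrt(6); 3*sqrt(54) = 9*sqrt(6); sqrt(24) = 2*sqrt(6)
Combine: (12 - 4 + 9 + 2)·sqrt(6) = 19*sqrt(6)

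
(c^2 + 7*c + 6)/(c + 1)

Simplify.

Factor: c^2 + 7*c + 6 = (c + 1)*(c + 6)
Cancel the common factor (c + 1).

c + 6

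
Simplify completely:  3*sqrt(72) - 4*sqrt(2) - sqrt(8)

3*sqrt(72) = 18*sqrt(2); 4*sqrt(2) = 4*sqrt(2); sqrt(8) = 2*sqrt(2)
Combine: (18 - 4 - 2)·sqrt(2) = 12*sqrt(2)

12*sqrt(2)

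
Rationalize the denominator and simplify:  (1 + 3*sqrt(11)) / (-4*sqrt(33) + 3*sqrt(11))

Multiply numerator and denominator by 3*sqrt(11) + 4*sqrt(33).
Denominator becomes -429; numerator becomes 3*sqrt(11) + 4*sqrt(33) + 99 + 132*sqrt(3).

(-132*sqrt(3) - 99 - 4*sqrt(33) - 3*sqrt(11))/429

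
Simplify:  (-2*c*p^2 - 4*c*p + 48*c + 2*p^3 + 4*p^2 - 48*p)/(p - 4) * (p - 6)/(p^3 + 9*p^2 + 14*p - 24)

(-2*c*p + 12*c + 2*p^2 - 12*p)/(p^2 + 3*p - 4)

Factor: -2*c*p^2 - 4*c*p + 48*c + 2*p^3 + 4*p^2 - 48*p = 2*(-c + p)*(p - 4)*(p + 6);  p^3 + 9*p^2 + 14*p - 24 = (p + 4)*(p - 1)*(p + 6)
Cancel the common factors (p + 6), (p - 4).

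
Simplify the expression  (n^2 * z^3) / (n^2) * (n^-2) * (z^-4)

1/(n^2*z)

Quotient: z^3
Multiply by (n^-2) * (z^-4): add exponents.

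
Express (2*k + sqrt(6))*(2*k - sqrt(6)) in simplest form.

4*k^2 - 6

Product of conjugates: (P+Q)(P-Q) = P^2 - Q^2.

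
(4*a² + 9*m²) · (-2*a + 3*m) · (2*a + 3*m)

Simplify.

-16*a⁴ + 81*m⁴

Pair the conjugate factors: ((3*m)+(2*a))((3*m)-(2*a)) = -4*a² + 9*m², then repeat with the next factor.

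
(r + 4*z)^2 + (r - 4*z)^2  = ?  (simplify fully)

Write as f(r,(4*z)) + f(r,-(4*z)) and expand.

2*r^2 + 32*z^2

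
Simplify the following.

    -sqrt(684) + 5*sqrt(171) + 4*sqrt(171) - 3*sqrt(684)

sqrt(684) = 6*sqrt(19); 5*sqrt(171) = 15*sqrt(19); 4*sqrt(171) = 12*sqrt(19); 3*sqrt(684) = 18*sqrt(19)
Combine: (-6 + 15 + 12 - 18)·sqrt(19) = 3*sqrt(19)

3*sqrt(19)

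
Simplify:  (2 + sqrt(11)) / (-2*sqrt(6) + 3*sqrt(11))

Multiply numerator and denominator by 2*sqrt(6) + 3*sqrt(11).
Denominator becomes 75; numerator becomes 4*sqrt(6) + 2*sqrt(66) + 6*sqrt(11) + 33.

(4*sqrt(6) + 2*sqrt(66) + 6*sqrt(11) + 33)/75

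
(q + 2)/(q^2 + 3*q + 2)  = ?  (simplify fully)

Factor: q^2 + 3*q + 2 = (q + 2)*(q + 1)
Cancel the common factor (q + 2).

1/(q + 1)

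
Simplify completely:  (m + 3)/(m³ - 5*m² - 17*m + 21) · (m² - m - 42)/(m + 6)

Factor: m³ - 5*m² - 17*m + 21 = (m + 3)·(m - 7)·(m - 1);  m² - m - 42 = (m + 6)·(m - 7)
Cancel the common factors (m - 7), (m + 6), (m + 3).

1/(m - 1)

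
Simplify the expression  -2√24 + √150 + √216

2√24 = 4*√6; √150 = 5*√6; √216 = 6*√6
Combine: (-4 + 5 + 6)·√6 = 7*√6

7*√6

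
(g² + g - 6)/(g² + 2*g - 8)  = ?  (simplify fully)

(g + 3)/(g + 4)

Factor: g² + g - 6 = (g - 2)·(g + 3);  g² + 2*g - 8 = (g - 2)·(g + 4)
Cancel the common factor (g - 2).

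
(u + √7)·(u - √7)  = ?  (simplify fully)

u² - 7

Product of conjugates: (P+Q)(P-Q) = P^2 - Q^2.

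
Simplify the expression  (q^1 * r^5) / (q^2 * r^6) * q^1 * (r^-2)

Quotient: (q^-1) * (r^-1)
Multiply by q^1 * (r^-2): add exponents.

r^(-3)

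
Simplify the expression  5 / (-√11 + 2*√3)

Multiply numerator and denominator by √11 + 2*√3.
Denominator becomes 1; numerator becomes 5*√11 + 10*√3.

5*√11 + 10*√3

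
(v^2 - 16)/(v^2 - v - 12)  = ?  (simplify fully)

Factor: v^2 - 16 = (v - 4)*(v + 4);  v^2 - v - 12 = (v - 4)*(v + 3)
Cancel the common factor (v - 4).

(v + 4)/(v + 3)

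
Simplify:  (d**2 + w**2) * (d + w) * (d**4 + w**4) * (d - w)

Telescope via difference of squares: (d+w)(d-w) = d**2 - w**2, then repeat with the next factor.

d**8 - w**8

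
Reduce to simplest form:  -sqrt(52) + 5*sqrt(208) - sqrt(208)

14*sqrt(13)

sqrt(52) = 2*sqrt(13); 5*sqrt(208) = 20*sqrt(13); sqrt(208) = 4*sqrt(13)
Combine: (-2 + 20 - 4)·sqrt(13) = 14*sqrt(13)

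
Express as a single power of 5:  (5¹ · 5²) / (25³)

5¹ = 5^1; 5² = 5^2; 25³ = 5^6
Combine exponents: 5^(-3)

5^(-3)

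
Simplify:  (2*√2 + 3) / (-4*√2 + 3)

(-18*√2 - 25)/23

Multiply numerator and denominator by 3 + 4*√2.
Denominator becomes -23; numerator becomes 25 + 18*√2.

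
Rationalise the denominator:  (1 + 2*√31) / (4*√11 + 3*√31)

(-8*√341 - 4*√11 + 3*√31 + 186)/103

Multiply numerator and denominator by -4*√11 + 3*√31.
Denominator becomes 103; numerator becomes -8*√341 - 4*√11 + 3*√31 + 186.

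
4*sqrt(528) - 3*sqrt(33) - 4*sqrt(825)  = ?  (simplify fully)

-7*sqrt(33)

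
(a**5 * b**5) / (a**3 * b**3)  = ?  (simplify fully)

a**2*b**2

Quotient: a**2 * b**2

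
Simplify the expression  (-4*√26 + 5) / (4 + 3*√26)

Multiply numerator and denominator by -3*√26 + 4.
Denominator becomes -218; numerator becomes -31*√26 + 332.

(-332 + 31*√26)/218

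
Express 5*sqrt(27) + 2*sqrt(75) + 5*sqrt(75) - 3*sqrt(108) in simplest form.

32*sqrt(3)

5*sqrt(27) = 15*sqrt(3); 2*sqrt(75) = 10*sqrt(3); 5*sqrt(75) = 25*sqrt(3); 3*sqrt(108) = 18*sqrt(3)
Combine: (15 + 10 + 25 - 18)·sqrt(3) = 32*sqrt(3)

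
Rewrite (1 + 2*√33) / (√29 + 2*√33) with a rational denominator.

Multiply numerator and denominator by -√29 + 2*√33.
Denominator becomes 103; numerator becomes -2*√957 - √29 + 2*√33 + 132.

(-2*√957 - √29 + 2*√33 + 132)/103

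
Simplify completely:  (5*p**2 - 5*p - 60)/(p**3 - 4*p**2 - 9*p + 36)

5/(p - 3)

Factor: 5*p**2 - 5*p - 60 = 5*(p - 4)*(p + 3);  p**3 - 4*p**2 - 9*p + 36 = (p - 4)*(p - 3)*(p + 3)
Cancel the common factors (p - 4), (p + 3).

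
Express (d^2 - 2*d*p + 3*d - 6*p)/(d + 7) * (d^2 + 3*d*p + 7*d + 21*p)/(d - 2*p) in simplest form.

Factor: d^2 - 2*d*p + 3*d - 6*p = (d + 3)*(d - 2*p);  d^2 + 3*d*p + 7*d + 21*p = (d + 7)*(d + 3*p)
Cancel the common factors (d + 7), (d - 2*p).

d^2 + 3*d*p + 3*d + 9*p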